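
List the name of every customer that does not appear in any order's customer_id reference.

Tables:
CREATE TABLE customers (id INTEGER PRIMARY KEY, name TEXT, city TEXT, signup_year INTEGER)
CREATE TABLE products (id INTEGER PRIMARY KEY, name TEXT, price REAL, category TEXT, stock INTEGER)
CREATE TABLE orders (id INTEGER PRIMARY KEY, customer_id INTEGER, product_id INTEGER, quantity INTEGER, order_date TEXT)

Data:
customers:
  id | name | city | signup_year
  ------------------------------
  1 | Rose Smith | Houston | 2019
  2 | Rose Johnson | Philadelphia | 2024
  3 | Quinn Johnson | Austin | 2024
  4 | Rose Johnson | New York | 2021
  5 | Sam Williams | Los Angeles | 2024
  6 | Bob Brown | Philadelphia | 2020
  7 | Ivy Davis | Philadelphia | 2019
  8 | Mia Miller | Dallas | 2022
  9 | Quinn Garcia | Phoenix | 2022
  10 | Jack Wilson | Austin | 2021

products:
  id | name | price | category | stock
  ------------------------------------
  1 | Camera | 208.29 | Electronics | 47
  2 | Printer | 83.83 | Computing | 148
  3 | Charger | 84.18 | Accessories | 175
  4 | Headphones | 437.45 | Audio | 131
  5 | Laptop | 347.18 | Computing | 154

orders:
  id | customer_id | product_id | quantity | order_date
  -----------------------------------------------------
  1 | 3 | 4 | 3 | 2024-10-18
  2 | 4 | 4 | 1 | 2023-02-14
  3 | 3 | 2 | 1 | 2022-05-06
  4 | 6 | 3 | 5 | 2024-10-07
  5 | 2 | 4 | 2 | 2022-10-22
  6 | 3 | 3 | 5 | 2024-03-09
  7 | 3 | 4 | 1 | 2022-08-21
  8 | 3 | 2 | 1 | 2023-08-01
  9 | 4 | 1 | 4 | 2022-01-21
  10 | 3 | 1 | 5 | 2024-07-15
SELECT p.name FROM customers p LEFT JOIN orders c ON c.customer_id = p.id WHERE c.id IS NULL

Execution result:
name
Rose Smith
Sam Williams
Ivy Davis
Mia Miller
Quinn Garcia
Jack Wilson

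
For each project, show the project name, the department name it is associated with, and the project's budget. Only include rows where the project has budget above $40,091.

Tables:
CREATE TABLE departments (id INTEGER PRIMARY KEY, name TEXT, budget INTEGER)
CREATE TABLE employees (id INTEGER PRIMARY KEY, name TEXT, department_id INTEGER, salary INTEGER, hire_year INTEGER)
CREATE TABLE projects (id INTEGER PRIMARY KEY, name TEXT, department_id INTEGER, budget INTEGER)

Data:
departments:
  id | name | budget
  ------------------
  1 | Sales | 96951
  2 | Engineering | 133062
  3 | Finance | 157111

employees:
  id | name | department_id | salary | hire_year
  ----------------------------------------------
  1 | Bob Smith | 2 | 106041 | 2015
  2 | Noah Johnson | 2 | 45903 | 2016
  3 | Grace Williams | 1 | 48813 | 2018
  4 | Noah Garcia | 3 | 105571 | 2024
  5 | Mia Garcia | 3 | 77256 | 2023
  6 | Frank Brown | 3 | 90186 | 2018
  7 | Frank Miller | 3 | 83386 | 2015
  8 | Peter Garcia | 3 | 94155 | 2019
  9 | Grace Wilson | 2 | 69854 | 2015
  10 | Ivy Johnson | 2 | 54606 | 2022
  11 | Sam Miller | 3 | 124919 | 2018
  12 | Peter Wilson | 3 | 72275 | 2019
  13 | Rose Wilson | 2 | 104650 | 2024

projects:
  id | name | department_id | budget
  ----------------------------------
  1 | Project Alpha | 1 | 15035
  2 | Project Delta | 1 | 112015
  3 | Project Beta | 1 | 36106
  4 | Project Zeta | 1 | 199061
SELECT c.name, p.name AS department, c.budget FROM projects c JOIN departments p ON c.department_id = p.id WHERE c.budget > 40091

Execution result:
name | department | budget
Project Delta | Sales | 112015
Project Zeta | Sales | 199061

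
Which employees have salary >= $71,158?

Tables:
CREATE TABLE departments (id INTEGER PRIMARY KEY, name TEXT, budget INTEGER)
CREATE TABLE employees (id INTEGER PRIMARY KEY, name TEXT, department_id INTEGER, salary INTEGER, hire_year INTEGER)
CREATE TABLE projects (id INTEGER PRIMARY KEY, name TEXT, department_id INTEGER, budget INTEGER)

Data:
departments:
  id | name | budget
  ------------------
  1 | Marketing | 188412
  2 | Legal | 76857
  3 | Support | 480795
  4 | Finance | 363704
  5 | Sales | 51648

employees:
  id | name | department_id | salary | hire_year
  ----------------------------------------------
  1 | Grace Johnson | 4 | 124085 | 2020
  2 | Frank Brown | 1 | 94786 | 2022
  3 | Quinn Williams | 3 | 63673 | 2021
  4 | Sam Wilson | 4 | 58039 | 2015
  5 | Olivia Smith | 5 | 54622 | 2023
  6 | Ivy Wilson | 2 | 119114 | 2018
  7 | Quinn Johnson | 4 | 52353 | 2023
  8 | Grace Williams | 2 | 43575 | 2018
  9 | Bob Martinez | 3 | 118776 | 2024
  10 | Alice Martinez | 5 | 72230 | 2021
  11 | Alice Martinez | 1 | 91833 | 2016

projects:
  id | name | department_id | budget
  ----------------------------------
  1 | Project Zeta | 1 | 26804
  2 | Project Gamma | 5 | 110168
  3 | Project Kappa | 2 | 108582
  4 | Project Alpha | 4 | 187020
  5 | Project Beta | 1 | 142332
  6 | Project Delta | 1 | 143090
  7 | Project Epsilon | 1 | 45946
SELECT name, salary FROM employees WHERE salary >= 71158

Execution result:
name | salary
Grace Johnson | 124085
Frank Brown | 94786
Ivy Wilson | 119114
Bob Martinez | 118776
Alice Martinez | 72230
Alice Martinez | 91833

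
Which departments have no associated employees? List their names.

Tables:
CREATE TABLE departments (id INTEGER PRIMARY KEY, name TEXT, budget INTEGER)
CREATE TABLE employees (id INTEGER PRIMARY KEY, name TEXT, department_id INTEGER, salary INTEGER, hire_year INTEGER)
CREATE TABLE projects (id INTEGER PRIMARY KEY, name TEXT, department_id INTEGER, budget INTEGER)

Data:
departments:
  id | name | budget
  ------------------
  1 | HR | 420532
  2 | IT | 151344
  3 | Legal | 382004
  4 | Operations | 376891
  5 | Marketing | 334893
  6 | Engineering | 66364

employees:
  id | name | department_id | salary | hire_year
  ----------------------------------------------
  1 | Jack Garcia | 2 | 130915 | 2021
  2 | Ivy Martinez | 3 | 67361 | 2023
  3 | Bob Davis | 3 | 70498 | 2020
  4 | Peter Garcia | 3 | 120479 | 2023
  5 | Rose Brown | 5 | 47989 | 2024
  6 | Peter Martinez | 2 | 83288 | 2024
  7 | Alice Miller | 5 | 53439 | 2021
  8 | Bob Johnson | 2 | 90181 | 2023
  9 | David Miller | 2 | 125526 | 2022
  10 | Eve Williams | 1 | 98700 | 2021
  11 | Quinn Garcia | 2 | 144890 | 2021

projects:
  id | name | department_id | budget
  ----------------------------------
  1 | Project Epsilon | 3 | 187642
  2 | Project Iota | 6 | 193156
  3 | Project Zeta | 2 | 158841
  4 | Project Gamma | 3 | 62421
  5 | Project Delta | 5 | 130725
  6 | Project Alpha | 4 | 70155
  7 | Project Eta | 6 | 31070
SELECT p.name FROM departments p LEFT JOIN employees c ON c.department_id = p.id WHERE c.id IS NULL

Execution result:
name
Operations
Engineering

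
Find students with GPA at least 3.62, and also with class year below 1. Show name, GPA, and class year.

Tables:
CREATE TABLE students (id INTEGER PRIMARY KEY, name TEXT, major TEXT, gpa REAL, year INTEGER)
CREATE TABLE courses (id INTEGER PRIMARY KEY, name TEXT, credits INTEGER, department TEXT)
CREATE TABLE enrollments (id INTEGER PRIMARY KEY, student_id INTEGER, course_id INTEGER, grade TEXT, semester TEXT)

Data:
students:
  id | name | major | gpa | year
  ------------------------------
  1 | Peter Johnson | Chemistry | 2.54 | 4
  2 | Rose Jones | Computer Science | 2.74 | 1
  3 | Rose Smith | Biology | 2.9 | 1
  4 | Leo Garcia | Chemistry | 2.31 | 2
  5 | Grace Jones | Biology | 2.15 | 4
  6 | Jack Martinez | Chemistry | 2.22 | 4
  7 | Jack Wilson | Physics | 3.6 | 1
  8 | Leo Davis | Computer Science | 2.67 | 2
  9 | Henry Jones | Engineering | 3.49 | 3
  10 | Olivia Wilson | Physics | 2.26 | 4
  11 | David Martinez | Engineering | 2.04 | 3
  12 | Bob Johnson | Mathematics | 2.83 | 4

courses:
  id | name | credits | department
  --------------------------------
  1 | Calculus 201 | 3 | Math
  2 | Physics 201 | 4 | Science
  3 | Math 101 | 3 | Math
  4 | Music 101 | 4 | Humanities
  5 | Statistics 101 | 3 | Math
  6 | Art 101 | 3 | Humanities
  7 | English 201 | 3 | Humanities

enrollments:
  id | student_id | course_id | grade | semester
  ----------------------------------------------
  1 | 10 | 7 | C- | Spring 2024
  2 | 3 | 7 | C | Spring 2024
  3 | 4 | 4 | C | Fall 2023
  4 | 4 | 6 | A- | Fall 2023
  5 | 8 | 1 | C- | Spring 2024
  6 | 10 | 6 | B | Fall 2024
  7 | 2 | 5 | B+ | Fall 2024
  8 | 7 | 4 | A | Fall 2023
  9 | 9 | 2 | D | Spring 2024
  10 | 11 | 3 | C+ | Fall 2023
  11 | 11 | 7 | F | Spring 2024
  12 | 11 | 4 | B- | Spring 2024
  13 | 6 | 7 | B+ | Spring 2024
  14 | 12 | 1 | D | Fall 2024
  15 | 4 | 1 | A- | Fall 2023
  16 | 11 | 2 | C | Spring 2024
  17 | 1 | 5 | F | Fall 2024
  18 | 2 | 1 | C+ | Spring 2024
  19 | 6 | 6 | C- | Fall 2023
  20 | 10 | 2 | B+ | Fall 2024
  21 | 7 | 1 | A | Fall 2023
SELECT name, gpa, year FROM students WHERE gpa >= 3.62 AND year < 1

Execution result:
(no rows)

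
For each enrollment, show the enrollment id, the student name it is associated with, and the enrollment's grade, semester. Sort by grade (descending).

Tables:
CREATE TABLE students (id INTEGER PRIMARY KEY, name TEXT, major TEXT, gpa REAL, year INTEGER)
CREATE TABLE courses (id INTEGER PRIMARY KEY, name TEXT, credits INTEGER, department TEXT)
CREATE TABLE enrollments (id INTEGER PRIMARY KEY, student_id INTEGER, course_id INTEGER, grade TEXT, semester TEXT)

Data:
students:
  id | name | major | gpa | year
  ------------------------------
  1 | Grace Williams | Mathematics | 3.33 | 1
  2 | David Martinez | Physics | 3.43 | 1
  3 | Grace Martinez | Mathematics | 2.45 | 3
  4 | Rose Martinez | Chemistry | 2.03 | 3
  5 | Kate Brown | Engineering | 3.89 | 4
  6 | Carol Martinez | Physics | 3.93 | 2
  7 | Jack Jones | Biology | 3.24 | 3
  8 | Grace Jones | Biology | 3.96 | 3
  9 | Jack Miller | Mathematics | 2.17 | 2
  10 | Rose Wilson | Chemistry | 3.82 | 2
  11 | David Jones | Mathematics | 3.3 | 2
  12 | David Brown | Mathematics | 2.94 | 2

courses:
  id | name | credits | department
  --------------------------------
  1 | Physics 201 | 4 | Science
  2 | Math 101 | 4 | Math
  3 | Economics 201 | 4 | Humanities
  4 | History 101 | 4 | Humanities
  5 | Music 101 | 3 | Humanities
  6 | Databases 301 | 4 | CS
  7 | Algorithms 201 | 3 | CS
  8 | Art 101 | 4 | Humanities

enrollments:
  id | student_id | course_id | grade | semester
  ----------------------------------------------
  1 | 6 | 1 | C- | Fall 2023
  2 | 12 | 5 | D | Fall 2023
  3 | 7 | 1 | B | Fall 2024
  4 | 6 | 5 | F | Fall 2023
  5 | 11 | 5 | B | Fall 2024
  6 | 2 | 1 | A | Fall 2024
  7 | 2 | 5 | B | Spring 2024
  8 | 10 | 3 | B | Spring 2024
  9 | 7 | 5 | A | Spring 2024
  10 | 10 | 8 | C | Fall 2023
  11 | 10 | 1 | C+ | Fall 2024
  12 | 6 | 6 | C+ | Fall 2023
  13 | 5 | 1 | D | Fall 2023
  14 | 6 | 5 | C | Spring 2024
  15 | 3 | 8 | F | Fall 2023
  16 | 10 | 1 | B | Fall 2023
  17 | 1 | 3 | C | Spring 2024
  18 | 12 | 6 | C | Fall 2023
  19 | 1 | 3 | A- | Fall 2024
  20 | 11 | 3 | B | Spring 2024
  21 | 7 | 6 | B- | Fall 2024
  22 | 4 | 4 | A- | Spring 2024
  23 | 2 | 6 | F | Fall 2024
SELECT c.id, p.name AS student, c.grade, c.semester FROM enrollments c JOIN students p ON c.student_id = p.id ORDER BY c.grade DESC

Execution result:
id | student | grade | semester
4 | Carol Martinez | F | Fall 2023
15 | Grace Martinez | F | Fall 2023
23 | David Martinez | F | Fall 2024
2 | David Brown | D | Fall 2023
13 | Kate Brown | D | Fall 2023
1 | Carol Martinez | C- | Fall 2023
11 | Rose Wilson | C+ | Fall 2024
12 | Carol Martinez | C+ | Fall 2023
10 | Rose Wilson | C | Fall 2023
14 | Carol Martinez | C | Spring 2024
17 | Grace Williams | C | Spring 2024
18 | David Brown | C | Fall 2023
21 | Jack Jones | B- | Fall 2024
3 | Jack Jones | B | Fall 2024
5 | David Jones | B | Fall 2024
7 | David Martinez | B | Spring 2024
8 | Rose Wilson | B | Spring 2024
16 | Rose Wilson | B | Fall 2023
20 | David Jones | B | Spring 2024
19 | Grace Williams | A- | Fall 2024
22 | Rose Martinez | A- | Spring 2024
6 | David Martinez | A | Fall 2024
9 | Jack Jones | A | Spring 2024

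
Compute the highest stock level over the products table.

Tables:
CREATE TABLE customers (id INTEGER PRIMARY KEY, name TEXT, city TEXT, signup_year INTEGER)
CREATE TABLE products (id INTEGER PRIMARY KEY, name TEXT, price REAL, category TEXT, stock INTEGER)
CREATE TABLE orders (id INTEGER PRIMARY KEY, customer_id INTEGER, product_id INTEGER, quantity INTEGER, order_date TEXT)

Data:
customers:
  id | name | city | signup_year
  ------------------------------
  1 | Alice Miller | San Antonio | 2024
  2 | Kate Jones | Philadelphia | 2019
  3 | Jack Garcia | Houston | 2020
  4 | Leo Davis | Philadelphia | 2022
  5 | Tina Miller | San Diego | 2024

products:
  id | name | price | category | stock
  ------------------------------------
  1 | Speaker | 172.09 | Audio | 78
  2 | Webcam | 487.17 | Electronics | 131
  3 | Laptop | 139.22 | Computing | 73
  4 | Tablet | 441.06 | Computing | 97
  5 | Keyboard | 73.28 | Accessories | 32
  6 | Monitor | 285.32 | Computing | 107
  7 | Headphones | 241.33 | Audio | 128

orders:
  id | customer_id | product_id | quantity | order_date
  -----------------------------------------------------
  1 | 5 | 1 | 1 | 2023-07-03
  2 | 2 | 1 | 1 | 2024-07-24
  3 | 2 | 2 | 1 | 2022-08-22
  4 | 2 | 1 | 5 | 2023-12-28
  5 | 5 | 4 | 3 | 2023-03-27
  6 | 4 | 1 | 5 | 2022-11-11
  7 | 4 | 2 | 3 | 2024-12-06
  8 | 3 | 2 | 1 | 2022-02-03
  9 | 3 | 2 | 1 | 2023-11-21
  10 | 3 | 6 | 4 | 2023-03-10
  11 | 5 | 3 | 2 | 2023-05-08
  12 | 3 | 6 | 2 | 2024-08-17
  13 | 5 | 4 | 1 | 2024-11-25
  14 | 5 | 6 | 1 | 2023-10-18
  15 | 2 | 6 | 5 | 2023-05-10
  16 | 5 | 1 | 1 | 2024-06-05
SELECT MAX(stock) FROM products

Execution result:
131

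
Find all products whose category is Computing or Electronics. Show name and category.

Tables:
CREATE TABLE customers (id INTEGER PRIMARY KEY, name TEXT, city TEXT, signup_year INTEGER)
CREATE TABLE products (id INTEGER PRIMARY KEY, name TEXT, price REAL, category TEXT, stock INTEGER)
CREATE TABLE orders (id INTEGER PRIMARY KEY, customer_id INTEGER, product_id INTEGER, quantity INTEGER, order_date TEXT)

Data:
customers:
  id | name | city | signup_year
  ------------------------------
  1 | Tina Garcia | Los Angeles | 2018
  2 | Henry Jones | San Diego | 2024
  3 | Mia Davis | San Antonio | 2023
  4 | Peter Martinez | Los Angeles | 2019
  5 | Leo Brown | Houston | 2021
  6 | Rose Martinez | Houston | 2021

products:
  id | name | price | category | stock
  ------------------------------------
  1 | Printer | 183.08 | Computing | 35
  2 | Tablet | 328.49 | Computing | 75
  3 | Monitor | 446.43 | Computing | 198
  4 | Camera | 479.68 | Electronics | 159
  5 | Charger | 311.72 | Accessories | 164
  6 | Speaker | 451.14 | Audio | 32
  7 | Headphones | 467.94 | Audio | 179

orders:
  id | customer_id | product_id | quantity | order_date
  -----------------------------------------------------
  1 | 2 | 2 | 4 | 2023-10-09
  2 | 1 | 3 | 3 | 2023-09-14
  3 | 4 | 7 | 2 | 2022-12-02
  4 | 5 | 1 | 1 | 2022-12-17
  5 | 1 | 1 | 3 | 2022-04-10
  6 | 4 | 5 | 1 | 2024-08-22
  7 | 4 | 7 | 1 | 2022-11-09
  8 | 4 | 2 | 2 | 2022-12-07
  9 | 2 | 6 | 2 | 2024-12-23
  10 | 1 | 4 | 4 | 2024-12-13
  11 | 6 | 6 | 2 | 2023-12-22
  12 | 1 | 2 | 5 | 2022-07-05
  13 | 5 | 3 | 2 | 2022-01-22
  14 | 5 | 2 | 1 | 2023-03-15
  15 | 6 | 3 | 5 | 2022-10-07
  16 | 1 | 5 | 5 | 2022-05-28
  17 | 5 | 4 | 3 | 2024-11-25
SELECT name, category FROM products WHERE category IN ('Computing', 'Electronics')

Execution result:
name | category
Printer | Computing
Tablet | Computing
Monitor | Computing
Camera | Electronics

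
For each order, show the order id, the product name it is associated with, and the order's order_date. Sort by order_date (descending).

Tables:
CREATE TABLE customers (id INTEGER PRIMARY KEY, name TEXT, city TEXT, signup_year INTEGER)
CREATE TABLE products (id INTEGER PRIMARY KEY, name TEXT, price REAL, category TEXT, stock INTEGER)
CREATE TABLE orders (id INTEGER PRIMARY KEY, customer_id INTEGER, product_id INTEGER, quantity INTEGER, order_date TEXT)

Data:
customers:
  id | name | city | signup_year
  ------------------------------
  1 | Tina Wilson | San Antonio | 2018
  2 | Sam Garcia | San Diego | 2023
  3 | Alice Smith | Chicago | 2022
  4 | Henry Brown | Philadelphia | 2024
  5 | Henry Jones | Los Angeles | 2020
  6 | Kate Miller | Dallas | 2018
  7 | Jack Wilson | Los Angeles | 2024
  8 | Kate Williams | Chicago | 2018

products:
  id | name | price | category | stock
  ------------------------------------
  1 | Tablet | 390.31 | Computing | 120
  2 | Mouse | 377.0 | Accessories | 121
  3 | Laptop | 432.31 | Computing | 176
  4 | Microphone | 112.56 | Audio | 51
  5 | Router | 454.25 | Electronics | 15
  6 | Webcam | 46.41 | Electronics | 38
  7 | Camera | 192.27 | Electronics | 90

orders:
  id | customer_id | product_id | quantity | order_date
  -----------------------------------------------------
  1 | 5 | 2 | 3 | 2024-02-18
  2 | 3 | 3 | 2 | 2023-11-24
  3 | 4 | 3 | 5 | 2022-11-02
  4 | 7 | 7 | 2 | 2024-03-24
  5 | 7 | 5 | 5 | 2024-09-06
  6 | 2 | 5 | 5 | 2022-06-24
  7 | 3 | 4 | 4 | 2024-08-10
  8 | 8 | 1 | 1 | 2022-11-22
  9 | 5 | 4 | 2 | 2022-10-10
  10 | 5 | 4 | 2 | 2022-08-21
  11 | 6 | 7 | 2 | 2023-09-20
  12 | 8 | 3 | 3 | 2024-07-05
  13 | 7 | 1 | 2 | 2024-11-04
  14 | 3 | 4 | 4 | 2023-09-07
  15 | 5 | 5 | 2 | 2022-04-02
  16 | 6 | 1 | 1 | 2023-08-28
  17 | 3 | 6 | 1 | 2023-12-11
SELECT c.id, p.name AS product, c.order_date FROM orders c JOIN products p ON c.product_id = p.id ORDER BY c.order_date DESC

Execution result:
id | product | order_date
13 | Tablet | 2024-11-04
5 | Router | 2024-09-06
7 | Microphone | 2024-08-10
12 | Laptop | 2024-07-05
4 | Camera | 2024-03-24
1 | Mouse | 2024-02-18
17 | Webcam | 2023-12-11
2 | Laptop | 2023-11-24
11 | Camera | 2023-09-20
14 | Microphone | 2023-09-07
16 | Tablet | 2023-08-28
8 | Tablet | 2022-11-22
3 | Laptop | 2022-11-02
9 | Microphone | 2022-10-10
10 | Microphone | 2022-08-21
6 | Router | 2022-06-24
15 | Router | 2022-04-02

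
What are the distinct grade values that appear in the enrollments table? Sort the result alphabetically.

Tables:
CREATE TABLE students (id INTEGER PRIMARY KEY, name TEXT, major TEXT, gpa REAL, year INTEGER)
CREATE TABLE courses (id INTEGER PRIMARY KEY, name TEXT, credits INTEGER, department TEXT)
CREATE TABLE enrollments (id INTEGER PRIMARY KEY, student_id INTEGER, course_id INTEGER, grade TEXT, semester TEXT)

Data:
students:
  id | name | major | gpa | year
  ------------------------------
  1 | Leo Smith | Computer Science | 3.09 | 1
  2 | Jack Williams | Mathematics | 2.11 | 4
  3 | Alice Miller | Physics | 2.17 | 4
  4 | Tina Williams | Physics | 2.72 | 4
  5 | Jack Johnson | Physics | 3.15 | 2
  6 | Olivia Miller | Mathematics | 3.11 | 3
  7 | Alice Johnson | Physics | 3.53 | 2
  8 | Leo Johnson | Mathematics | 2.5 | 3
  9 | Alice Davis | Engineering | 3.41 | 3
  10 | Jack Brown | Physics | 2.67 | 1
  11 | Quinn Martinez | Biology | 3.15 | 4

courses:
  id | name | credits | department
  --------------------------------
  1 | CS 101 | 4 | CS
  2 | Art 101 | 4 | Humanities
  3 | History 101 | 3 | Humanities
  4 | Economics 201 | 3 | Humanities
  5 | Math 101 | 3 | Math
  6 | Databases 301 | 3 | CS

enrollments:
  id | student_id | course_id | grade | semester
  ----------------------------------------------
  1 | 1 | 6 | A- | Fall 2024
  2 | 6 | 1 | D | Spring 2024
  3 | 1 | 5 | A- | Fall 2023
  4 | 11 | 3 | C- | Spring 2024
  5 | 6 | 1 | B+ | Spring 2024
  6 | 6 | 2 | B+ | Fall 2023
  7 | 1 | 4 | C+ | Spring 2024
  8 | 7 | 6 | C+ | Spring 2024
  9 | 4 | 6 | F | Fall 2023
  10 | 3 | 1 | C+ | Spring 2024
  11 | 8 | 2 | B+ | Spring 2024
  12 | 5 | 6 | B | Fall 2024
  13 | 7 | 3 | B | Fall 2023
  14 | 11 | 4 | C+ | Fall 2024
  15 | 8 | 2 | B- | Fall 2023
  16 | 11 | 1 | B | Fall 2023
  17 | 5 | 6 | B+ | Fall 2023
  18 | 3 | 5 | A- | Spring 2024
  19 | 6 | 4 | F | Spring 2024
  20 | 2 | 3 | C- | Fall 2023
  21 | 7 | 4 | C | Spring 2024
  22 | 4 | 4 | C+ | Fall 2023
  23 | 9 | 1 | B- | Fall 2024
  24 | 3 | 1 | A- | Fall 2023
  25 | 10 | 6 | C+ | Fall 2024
SELECT DISTINCT grade FROM enrollments ORDER BY grade

Execution result:
grade
A-
B
B+
B-
C
C+
C-
D
F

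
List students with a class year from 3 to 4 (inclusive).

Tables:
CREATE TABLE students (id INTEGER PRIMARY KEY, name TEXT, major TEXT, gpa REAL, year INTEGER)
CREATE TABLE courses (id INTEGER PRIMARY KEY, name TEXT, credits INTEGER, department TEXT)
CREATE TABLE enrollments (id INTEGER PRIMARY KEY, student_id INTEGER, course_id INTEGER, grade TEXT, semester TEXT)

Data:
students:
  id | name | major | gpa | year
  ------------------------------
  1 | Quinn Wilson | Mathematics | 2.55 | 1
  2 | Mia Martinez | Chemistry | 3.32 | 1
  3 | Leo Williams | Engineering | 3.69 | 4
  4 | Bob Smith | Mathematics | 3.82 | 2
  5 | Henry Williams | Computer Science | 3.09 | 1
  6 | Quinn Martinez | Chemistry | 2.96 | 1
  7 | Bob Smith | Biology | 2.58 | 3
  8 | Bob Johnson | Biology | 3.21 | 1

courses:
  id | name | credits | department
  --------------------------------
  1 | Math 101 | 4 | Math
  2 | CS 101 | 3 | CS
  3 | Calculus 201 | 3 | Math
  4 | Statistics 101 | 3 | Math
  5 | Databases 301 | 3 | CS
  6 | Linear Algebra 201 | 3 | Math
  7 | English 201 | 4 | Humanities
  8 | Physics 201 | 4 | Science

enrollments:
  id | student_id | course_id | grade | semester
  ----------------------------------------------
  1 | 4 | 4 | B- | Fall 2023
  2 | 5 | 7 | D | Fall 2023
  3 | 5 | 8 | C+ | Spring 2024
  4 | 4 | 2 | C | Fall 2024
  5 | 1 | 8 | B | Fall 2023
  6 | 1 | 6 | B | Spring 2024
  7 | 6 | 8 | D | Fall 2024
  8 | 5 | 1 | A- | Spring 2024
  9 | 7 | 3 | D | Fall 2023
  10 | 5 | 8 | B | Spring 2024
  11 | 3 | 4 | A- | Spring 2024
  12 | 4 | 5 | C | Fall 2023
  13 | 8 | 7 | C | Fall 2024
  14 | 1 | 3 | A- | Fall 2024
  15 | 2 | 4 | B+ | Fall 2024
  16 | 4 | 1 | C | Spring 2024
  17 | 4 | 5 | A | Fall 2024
SELECT name, year FROM students WHERE year BETWEEN 3 AND 4

Execution result:
name | year
Leo Williams | 4
Bob Smith | 3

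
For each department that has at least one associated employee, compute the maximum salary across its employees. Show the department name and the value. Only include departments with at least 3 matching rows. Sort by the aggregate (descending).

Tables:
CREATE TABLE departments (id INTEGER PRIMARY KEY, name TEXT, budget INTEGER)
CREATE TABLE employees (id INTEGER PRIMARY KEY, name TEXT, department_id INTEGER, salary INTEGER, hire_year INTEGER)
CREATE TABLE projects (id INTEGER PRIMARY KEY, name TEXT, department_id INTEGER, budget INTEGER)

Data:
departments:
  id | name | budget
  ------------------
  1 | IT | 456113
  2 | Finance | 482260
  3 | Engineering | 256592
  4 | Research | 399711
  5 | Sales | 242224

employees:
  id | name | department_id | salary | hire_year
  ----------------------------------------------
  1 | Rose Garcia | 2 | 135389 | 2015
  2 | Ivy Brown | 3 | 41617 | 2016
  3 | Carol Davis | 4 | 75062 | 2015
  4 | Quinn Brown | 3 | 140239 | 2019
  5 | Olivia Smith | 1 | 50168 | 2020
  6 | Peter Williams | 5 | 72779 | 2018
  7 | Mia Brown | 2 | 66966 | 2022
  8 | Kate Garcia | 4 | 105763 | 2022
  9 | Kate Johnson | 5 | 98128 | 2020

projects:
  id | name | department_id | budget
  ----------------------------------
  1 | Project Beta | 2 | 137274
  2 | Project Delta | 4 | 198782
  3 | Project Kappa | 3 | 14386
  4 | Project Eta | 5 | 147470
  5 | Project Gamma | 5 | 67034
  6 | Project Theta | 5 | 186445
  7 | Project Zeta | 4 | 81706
SELECT p.name, MAX(c.salary) AS max_salary FROM employees c JOIN departments p ON c.department_id = p.id GROUP BY p.id, p.name HAVING COUNT(*) >= 3 ORDER BY max_salary DESC

Execution result:
(no rows)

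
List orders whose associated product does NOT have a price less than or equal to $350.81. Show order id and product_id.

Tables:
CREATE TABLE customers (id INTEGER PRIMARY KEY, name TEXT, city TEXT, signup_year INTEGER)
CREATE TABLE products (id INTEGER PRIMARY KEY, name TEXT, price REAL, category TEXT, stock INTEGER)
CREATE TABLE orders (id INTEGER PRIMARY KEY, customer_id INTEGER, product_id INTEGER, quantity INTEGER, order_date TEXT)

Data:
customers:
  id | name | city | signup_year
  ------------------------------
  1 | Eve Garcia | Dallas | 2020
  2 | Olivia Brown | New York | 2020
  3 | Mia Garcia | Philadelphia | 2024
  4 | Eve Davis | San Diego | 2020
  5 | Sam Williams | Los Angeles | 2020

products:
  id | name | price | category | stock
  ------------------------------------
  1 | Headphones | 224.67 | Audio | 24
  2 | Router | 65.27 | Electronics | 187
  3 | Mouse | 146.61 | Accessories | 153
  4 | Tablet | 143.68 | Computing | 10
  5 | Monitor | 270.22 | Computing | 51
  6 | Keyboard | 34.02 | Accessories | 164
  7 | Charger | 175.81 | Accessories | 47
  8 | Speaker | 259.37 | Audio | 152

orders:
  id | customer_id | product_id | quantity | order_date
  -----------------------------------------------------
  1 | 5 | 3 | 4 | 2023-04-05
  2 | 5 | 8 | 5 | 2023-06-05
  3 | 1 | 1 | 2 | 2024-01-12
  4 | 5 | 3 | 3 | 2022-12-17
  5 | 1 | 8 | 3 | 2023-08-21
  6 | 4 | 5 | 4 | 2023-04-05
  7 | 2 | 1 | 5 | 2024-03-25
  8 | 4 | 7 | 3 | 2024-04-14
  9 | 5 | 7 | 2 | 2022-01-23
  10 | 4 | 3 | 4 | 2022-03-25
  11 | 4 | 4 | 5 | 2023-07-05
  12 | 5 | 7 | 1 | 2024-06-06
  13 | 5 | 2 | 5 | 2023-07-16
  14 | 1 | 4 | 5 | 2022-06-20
SELECT id, product_id FROM orders WHERE product_id NOT IN (SELECT id FROM products WHERE price <= 350.81)

Execution result:
(no rows)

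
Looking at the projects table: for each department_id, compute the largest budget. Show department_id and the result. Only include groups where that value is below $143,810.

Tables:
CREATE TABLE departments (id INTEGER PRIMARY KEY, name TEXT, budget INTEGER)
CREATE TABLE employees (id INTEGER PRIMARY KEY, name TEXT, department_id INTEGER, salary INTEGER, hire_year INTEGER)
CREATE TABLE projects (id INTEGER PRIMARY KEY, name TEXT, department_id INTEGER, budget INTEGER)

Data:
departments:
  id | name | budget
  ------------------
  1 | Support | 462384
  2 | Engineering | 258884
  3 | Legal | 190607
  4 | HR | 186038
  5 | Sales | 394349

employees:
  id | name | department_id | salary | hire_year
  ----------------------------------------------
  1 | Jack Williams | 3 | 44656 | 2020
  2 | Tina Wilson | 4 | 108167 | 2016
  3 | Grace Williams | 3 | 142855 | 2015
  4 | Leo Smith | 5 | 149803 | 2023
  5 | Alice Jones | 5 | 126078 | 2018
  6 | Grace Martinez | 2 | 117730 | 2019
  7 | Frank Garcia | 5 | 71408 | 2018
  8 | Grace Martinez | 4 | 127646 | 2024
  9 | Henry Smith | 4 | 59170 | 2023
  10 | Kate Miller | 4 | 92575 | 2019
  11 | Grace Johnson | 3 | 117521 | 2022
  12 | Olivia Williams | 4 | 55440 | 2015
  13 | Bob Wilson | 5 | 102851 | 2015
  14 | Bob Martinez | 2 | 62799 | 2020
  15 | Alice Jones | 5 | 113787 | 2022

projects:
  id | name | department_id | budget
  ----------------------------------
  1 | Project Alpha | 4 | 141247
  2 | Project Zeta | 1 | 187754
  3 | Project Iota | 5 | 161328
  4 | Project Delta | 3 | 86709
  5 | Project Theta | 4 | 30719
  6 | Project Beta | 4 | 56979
SELECT department_id, MAX(budget) AS max_budget FROM projects GROUP BY department_id HAVING MAX(budget) < 143810

Execution result:
department_id | max_budget
3 | 86709
4 | 141247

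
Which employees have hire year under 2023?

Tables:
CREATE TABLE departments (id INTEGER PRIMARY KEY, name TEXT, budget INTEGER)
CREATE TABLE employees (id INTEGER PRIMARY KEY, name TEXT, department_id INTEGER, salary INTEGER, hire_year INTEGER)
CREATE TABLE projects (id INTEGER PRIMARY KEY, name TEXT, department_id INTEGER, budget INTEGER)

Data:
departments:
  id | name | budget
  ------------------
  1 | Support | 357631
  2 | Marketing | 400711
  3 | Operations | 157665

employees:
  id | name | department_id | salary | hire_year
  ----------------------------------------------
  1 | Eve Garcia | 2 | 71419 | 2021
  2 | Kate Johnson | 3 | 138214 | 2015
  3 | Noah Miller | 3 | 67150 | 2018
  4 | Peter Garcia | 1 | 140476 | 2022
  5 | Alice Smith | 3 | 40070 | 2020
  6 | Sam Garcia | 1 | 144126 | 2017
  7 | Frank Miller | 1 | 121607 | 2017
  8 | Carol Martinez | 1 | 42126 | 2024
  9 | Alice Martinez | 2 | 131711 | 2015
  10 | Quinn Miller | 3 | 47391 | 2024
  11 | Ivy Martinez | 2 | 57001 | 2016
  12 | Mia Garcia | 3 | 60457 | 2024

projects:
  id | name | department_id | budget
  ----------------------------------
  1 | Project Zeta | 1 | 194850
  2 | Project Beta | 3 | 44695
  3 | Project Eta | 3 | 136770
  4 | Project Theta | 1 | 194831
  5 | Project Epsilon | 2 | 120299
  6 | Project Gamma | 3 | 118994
SELECT name, hire_year FROM employees WHERE hire_year < 2023

Execution result:
name | hire_year
Eve Garcia | 2021
Kate Johnson | 2015
Noah Miller | 2018
Peter Garcia | 2022
Alice Smith | 2020
Sam Garcia | 2017
Frank Miller | 2017
Alice Martinez | 2015
Ivy Martinez | 2016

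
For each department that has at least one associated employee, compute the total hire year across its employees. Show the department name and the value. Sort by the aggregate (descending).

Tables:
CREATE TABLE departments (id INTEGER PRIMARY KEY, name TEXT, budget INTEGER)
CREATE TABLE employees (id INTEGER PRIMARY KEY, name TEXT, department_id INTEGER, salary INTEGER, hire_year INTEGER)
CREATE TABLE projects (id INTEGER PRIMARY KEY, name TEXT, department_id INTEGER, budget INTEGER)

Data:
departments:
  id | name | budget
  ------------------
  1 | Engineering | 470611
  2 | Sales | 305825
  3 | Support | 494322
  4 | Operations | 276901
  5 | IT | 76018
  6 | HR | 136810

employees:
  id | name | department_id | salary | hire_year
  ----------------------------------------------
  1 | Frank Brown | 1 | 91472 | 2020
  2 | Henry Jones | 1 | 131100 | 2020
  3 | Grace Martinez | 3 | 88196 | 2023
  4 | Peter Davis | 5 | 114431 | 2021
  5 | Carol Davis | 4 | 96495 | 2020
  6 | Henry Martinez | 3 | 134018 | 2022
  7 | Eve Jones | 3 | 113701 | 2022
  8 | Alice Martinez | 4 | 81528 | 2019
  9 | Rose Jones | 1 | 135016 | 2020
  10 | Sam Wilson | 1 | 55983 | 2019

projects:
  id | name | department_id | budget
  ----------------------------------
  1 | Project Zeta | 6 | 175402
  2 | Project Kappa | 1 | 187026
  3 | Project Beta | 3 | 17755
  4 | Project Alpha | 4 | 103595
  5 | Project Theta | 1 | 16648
SELECT p.name, SUM(c.hire_year) AS sum_hire_year FROM employees c JOIN departments p ON c.department_id = p.id GROUP BY p.id, p.name ORDER BY sum_hire_year DESC

Execution result:
name | sum_hire_year
Engineering | 8079
Support | 6067
Operations | 4039
IT | 2021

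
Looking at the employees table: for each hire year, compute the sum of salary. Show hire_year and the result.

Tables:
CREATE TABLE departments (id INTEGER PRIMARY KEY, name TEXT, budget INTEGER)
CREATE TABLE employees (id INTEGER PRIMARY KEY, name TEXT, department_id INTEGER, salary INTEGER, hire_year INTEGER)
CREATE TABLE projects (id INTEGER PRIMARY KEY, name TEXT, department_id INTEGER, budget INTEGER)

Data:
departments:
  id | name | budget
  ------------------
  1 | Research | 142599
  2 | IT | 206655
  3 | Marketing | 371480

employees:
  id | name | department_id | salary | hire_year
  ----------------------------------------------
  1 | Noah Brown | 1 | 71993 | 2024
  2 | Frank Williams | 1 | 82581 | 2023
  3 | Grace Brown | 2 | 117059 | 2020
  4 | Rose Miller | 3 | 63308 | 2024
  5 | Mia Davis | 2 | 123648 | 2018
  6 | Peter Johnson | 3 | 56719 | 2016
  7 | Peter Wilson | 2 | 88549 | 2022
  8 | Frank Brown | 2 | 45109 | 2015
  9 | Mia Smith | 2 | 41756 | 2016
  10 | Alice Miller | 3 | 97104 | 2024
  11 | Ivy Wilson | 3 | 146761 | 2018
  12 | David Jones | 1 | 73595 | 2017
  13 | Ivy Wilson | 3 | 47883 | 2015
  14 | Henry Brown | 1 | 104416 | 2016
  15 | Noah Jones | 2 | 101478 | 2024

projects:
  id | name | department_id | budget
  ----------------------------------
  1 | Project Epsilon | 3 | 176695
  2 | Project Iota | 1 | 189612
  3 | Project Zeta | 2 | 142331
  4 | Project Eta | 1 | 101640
SELECT hire_year, SUM(salary) AS sum_salary FROM employees GROUP BY hire_year

Execution result:
hire_year | sum_salary
2015 | 92992
2016 | 202891
2017 | 73595
2018 | 270409
2020 | 117059
2022 | 88549
2023 | 82581
2024 | 333883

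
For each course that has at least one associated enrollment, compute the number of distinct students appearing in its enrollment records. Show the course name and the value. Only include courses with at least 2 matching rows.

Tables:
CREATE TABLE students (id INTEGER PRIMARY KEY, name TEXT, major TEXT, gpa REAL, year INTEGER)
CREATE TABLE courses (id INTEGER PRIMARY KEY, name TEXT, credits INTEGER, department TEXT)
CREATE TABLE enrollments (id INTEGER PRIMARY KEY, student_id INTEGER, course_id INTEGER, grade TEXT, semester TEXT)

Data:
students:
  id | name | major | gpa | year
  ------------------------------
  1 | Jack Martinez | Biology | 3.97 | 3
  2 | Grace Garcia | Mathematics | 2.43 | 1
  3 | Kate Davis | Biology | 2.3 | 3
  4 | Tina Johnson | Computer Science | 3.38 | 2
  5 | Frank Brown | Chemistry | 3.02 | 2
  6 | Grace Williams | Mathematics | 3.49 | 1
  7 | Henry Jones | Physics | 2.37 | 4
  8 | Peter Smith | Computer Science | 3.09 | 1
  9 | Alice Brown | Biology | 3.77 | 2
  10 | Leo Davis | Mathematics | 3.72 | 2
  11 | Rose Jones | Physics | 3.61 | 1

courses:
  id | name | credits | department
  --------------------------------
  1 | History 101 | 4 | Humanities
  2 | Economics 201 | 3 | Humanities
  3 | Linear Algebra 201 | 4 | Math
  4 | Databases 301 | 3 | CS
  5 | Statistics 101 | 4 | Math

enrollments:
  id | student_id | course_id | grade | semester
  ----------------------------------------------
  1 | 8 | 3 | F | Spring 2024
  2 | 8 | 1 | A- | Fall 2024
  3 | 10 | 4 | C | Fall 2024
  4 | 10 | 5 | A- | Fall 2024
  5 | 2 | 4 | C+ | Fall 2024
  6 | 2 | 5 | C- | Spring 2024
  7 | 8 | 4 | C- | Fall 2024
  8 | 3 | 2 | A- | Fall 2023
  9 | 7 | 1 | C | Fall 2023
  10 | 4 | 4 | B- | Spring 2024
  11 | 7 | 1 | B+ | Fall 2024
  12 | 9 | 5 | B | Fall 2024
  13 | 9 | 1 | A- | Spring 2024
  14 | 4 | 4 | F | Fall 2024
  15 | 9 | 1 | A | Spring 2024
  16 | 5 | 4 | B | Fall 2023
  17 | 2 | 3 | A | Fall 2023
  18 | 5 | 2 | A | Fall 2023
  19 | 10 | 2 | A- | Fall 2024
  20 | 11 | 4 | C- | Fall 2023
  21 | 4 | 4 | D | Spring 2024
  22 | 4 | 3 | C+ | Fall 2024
SELECT p.name, COUNT(DISTINCT c.student_id) AS distinct_student_count FROM enrollments c JOIN courses p ON c.course_id = p.id GROUP BY p.id, p.name HAVING COUNT(*) >= 2

Execution result:
name | distinct_student_count
History 101 | 3
Economics 201 | 3
Linear Algebra 201 | 3
Databases 301 | 6
Statistics 101 | 3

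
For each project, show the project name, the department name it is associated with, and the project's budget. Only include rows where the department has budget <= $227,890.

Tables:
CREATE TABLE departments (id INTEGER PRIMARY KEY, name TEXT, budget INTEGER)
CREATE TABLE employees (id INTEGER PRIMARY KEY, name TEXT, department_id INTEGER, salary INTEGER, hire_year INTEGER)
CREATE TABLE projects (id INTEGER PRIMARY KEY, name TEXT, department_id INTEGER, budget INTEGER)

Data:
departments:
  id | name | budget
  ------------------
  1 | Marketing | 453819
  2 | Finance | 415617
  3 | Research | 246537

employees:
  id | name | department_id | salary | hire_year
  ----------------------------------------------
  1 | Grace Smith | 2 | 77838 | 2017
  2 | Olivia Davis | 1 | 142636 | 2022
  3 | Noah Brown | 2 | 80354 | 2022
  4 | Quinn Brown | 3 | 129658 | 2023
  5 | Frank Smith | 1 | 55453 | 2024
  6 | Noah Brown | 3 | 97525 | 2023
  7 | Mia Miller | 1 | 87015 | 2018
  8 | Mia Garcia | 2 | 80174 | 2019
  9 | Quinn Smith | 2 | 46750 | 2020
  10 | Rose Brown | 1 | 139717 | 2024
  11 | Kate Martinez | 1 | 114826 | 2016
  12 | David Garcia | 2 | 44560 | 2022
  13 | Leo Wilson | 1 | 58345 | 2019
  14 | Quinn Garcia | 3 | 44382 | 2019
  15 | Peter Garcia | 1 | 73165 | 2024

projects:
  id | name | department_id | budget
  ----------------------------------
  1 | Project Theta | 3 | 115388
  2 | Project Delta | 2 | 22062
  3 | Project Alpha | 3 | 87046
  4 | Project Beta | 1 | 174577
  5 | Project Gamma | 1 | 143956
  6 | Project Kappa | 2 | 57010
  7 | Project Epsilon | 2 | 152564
SELECT c.name, p.name AS department, c.budget FROM projects c JOIN departments p ON c.department_id = p.id WHERE p.budget <= 227890

Execution result:
(no rows)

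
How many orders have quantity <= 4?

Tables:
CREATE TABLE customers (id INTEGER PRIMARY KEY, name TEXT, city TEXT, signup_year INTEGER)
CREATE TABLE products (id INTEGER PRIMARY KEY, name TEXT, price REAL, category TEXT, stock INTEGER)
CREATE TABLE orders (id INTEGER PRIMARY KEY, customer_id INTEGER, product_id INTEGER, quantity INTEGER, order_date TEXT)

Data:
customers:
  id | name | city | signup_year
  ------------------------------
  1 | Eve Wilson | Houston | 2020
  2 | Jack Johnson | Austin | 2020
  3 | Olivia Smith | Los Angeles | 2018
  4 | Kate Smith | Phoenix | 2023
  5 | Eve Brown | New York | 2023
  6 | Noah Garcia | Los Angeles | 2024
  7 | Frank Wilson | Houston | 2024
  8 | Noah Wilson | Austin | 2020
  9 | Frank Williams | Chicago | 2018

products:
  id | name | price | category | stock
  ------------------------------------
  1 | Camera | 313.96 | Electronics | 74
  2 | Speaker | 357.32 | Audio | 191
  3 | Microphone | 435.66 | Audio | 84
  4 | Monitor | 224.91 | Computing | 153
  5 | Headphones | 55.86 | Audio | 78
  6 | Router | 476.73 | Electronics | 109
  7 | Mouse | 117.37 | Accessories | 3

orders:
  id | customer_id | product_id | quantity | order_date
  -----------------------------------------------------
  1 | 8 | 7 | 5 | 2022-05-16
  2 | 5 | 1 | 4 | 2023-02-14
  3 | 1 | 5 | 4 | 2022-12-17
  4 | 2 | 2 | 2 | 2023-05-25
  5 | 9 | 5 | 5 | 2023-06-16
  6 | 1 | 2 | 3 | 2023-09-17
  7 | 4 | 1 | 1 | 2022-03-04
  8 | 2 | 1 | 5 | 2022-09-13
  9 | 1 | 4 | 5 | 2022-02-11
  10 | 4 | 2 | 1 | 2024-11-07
SELECT COUNT(*) FROM orders WHERE quantity <= 4

Execution result:
6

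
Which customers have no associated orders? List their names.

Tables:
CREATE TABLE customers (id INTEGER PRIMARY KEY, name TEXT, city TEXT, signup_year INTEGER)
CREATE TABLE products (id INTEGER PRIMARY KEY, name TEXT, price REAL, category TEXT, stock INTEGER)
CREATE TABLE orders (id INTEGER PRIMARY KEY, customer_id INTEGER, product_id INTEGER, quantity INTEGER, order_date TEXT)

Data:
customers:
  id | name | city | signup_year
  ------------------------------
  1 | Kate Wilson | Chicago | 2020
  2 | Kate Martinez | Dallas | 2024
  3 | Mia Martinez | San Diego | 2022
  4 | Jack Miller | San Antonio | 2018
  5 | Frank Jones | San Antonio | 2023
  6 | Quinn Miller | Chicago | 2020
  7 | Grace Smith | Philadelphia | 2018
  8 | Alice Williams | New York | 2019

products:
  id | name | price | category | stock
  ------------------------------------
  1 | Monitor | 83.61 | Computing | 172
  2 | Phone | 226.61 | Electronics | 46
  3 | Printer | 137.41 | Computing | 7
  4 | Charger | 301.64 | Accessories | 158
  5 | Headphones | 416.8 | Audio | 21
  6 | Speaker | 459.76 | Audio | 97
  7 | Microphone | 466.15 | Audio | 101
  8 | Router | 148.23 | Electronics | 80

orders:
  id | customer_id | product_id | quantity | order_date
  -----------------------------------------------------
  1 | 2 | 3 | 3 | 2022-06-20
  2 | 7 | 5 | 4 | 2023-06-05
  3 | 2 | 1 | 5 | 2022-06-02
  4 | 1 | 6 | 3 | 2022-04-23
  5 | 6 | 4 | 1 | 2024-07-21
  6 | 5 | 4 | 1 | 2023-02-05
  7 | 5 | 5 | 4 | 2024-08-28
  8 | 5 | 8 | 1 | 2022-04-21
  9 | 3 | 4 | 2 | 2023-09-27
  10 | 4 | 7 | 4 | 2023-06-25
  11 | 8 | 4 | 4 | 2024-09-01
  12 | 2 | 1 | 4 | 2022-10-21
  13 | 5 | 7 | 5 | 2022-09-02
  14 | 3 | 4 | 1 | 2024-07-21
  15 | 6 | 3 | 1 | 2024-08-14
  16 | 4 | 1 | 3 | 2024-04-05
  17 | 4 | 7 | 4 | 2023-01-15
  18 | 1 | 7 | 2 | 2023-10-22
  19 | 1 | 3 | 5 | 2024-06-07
SELECT p.name FROM customers p LEFT JOIN orders c ON c.customer_id = p.id WHERE c.id IS NULL

Execution result:
(no rows)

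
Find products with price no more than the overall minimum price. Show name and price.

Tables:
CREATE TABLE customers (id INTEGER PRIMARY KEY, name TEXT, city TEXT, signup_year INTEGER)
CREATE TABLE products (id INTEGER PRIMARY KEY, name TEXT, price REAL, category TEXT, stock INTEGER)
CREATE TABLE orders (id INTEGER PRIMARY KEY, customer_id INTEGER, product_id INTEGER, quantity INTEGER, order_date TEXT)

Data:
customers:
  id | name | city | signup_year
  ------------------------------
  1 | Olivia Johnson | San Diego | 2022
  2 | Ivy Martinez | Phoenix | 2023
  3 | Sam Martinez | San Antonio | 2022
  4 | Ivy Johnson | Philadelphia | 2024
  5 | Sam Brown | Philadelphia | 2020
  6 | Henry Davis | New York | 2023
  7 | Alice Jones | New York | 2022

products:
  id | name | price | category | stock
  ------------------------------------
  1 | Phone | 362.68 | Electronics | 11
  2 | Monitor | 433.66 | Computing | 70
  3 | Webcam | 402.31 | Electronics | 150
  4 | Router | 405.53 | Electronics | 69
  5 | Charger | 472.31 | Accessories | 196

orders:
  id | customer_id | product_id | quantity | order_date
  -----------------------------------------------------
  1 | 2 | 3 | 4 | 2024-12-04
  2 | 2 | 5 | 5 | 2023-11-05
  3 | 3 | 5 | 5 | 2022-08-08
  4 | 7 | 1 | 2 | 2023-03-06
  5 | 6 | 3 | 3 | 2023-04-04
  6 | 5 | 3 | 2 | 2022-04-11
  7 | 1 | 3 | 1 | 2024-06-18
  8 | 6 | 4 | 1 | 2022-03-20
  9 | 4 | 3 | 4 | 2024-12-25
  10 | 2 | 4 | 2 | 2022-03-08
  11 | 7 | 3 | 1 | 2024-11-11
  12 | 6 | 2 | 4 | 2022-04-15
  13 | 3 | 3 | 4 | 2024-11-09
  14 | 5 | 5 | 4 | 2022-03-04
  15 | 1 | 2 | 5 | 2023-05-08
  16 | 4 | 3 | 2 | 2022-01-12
SELECT name, price FROM products WHERE price <= (SELECT MIN(price) FROM products)

Execution result:
name | price
Phone | 362.68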